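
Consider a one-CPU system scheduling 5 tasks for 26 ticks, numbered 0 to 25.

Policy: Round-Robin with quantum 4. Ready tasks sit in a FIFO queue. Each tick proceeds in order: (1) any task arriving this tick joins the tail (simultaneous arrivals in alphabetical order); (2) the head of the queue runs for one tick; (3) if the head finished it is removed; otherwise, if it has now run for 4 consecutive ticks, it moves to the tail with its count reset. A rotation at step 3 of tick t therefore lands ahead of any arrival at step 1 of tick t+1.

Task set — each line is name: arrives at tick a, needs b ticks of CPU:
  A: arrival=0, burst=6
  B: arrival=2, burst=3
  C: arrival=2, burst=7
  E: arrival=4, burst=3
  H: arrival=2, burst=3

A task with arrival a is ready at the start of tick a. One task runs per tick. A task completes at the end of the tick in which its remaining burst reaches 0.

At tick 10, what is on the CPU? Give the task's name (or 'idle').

running at tick 10 = C

t=0: queue=[A] q_used=0 → run A
t=1: queue=[A] q_used=1 → run A
t=2: queue=[A,B,C,H] q_used=2 → run A
t=3: queue=[A,B,C,H] q_used=3 → run A
t=4: queue=[B,C,H,A,E] q_used=0 → run B
t=5: queue=[B,C,H,A,E] q_used=1 → run B
t=6: queue=[B,C,H,A,E] q_used=2 → run B
t=7: queue=[C,H,A,E] q_used=0 → run C
t=8: queue=[C,H,A,E] q_used=1 → run C
t=9: queue=[C,H,A,E] q_used=2 → run C
t=10: queue=[C,H,A,E] q_used=3 → run C
t=11: queue=[H,A,E,C] q_used=0 → run H
t=12: queue=[H,A,E,C] q_used=1 → run H
t=13: queue=[H,A,E,C] q_used=2 → run H
t=14: queue=[A,E,C] q_used=0 → run A
t=15: queue=[A,E,C] q_used=1 → run A
t=16: queue=[E,C] q_used=0 → run E
t=17: queue=[E,C] q_used=1 → run E
t=18: queue=[E,C] q_used=2 → run E
t=19: queue=[C] q_used=0 → run C
t=20: queue=[C] q_used=1 → run C
t=21: queue=[C] q_used=2 → run C
t=22: (idle)
t=23: (idle)
t=24: (idle)
t=25: (idle)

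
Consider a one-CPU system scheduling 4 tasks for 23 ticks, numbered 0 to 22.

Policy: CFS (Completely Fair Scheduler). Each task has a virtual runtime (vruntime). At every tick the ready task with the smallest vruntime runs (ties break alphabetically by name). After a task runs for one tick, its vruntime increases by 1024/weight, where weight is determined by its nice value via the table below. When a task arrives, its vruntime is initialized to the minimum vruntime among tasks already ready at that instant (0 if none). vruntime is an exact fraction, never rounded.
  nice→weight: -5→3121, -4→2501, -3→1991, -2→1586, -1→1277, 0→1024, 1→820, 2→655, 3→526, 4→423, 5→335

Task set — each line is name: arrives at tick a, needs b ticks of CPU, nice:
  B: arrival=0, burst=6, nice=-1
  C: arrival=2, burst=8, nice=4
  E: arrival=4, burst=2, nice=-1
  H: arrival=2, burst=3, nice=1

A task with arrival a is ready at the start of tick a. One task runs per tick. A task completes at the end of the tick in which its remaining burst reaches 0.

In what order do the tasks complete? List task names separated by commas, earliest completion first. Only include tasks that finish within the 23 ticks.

completion order = E, B, H, C

t=0: vr[B=0] → run B
t=1: vr[B=1024/1277] → run B
t=2: vr[B=2048/1277 C=2048/1277 H=2048/1277] → run B
t=3: vr[B=3072/1277 C=2048/1277 H=2048/1277] → run C
t=4: vr[B=3072/1277 C=2173952/540171 E=2048/1277 H=2048/1277] → run E
t=5: vr[B=3072/1277 C=2173952/540171 E=3072/1277 H=2048/1277] → run H
t=6: vr[B=3072/1277 C=2173952/540171 E=3072/1277 H=746752/261785] → run B
t=7: vr[B=4096/1277 C=2173952/540171 E=3072/1277 H=746752/261785] → run E
t=8: vr[B=4096/1277 C=2173952/540171 H=746752/261785] → run H
t=9: vr[B=4096/1277 C=2173952/540171 H=1073664/261785] → run B
t=10: vr[B=5120/1277 C=2173952/540171 H=1073664/261785] → run B
t=11: vr[C=2173952/540171 H=1073664/261785] → run C
t=12: vr[C=3481600/540171 H=1073664/261785] → run H
t=13: vr[C=3481600/540171] → run C
t=14: vr[C=1596416/180057] → run C
t=15: vr[C=6096896/540171] → run C
t=16: vr[C=7404544/540171] → run C
t=17: vr[C=2904064/180057] → run C
t=18: vr[C=10019840/540171] → run C
t=19: (idle)
t=20: (idle)
t=21: (idle)
t=22: (idle)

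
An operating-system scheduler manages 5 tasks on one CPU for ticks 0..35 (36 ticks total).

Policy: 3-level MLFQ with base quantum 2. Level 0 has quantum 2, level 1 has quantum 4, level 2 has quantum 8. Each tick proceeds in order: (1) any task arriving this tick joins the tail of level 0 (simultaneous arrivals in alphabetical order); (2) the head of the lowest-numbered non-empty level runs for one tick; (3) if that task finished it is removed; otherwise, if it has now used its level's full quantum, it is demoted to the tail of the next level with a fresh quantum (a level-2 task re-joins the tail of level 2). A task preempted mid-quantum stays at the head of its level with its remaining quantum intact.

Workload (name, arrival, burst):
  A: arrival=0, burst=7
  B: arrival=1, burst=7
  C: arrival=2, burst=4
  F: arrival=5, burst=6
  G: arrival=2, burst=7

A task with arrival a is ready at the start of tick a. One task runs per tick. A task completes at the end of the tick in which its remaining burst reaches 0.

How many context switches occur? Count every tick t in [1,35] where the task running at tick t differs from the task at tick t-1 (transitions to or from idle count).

t=0: L0/L1/L2 = A/-/- → run A
t=1: L0/L1/L2 = AB/-/- → run A
t=2: L0/L1/L2 = BCG/A/- → run B
t=3: L0/L1/L2 = BCG/A/- → run B
t=4: L0/L1/L2 = CG/AB/- → run C
t=5: L0/L1/L2 = CGF/AB/- → run C
t=6: L0/L1/L2 = GF/ABC/- → run G
t=7: L0/L1/L2 = GF/ABC/- → run G
t=8: L0/L1/L2 = F/ABCG/- → run F
t=9: L0/L1/L2 = F/ABCG/- → run F
t=10: L0/L1/L2 = -/ABCGF/- → run A
t=11: L0/L1/L2 = -/ABCGF/- → run A
t=12: L0/L1/L2 = -/ABCGF/- → run A
t=13: L0/L1/L2 = -/ABCGF/- → run A
t=14: L0/L1/L2 = -/BCGF/A → run B
t=15: L0/L1/L2 = -/BCGF/A → run B
t=16: L0/L1/L2 = -/BCGF/A → run B
t=17: L0/L1/L2 = -/BCGF/A → run B
t=18: L0/L1/L2 = -/CGF/AB → run C
t=19: L0/L1/L2 = -/CGF/AB → run C
t=20: L0/L1/L2 = -/GF/AB → run G
t=21: L0/L1/L2 = -/GF/AB → run G
t=22: L0/L1/L2 = -/GF/AB → run G
t=23: L0/L1/L2 = -/GF/AB → run G
t=24: L0/L1/L2 = -/F/ABG → run F
t=25: L0/L1/L2 = -/F/ABG → run F
t=26: L0/L1/L2 = -/F/ABG → run F
t=27: L0/L1/L2 = -/F/ABG → run F
t=28: L0/L1/L2 = -/-/ABG → run A
t=29: L0/L1/L2 = -/-/BG → run B
t=30: L0/L1/L2 = -/-/G → run G
t=31: (idle)
t=32: (idle)
t=33: (idle)
t=34: (idle)
t=35: (idle)

context switches = 13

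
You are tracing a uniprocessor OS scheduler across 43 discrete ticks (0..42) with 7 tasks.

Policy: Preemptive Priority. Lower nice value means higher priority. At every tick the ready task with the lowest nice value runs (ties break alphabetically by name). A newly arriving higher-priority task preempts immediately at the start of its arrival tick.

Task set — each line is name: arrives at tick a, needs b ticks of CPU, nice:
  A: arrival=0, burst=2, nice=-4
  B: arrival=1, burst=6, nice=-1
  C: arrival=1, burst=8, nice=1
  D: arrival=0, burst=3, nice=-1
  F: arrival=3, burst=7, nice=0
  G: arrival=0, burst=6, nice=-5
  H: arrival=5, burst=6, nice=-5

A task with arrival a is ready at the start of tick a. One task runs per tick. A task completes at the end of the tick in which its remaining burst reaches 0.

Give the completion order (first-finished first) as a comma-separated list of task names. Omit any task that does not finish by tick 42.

completion order = G, H, A, B, D, F, C

t=0: ready={A,D,G} → run G
t=1: ready={A,B,C,D,G} → run G
t=2: ready={A,B,C,D,G} → run G
t=3: ready={A,B,C,D,F,G} → run G
t=4: ready={A,B,C,D,F,G} → run G
t=5: ready={A,B,C,D,F,G,H} → run G
t=6: ready={A,B,C,D,F,H} → run H
t=7: ready={A,B,C,D,F,H} → run H
t=8: ready={A,B,C,D,F,H} → run H
t=9: ready={A,B,C,D,F,H} → run H
t=10: ready={A,B,C,D,F,H} → run H
t=11: ready={A,B,C,D,F,H} → run H
t=12: ready={A,B,C,D,F} → run A
t=13: ready={A,B,C,D,F} → run A
t=14: ready={B,C,D,F} → run B
t=15: ready={B,C,D,F} → run B
t=16: ready={B,C,D,F} → run B
t=17: ready={B,C,D,F} → run B
t=18: ready={B,C,D,F} → run B
t=19: ready={B,C,D,F} → run B
t=20: ready={C,D,F} → run D
t=21: ready={C,D,F} → run D
t=22: ready={C,D,F} → run D
t=23: ready={C,F} → run F
t=24: ready={C,F} → run F
t=25: ready={C,F} → run F
t=26: ready={C,F} → run F
t=27: ready={C,F} → run F
t=28: ready={C,F} → run F
t=29: ready={C,F} → run F
t=30: ready={C} → run C
t=31: ready={C} → run C
t=32: ready={C} → run C
t=33: ready={C} → run C
t=34: ready={C} → run C
t=35: ready={C} → run C
t=36: ready={C} → run C
t=37: ready={C} → run C
t=38: (idle)
t=39: (idle)
t=40: (idle)
t=41: (idle)
t=42: (idle)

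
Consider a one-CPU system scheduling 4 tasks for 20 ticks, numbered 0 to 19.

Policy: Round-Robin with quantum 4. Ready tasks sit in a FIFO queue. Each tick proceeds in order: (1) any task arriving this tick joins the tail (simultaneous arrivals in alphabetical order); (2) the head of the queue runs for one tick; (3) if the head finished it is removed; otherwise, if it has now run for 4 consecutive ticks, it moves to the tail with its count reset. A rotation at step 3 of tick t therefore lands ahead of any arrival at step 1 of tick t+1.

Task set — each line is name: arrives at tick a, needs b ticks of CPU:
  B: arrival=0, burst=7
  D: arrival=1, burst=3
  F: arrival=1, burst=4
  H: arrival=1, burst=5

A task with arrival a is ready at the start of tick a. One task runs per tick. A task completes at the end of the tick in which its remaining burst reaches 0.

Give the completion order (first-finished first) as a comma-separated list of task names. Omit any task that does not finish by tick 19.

t=0: queue=[B] q_used=0 → run B
t=1: queue=[B,D,F,H] q_used=1 → run B
t=2: queue=[B,D,F,H] q_used=2 → run B
t=3: queue=[B,D,F,H] q_used=3 → run B
t=4: queue=[D,F,H,B] q_used=0 → run D
t=5: queue=[D,F,H,B] q_used=1 → run D
t=6: queue=[D,F,H,B] q_used=2 → run D
t=7: queue=[F,H,B] q_used=0 → run F
t=8: queue=[F,H,B] q_used=1 → run F
t=9: queue=[F,H,B] q_used=2 → run F
t=10: queue=[F,H,B] q_used=3 → run F
t=11: queue=[H,B] q_used=0 → run H
t=12: queue=[H,B] q_used=1 → run H
t=13: queue=[H,B] q_used=2 → run H
t=14: queue=[H,B] q_used=3 → run H
t=15: queue=[B,H] q_used=0 → run B
t=16: queue=[B,H] q_used=1 → run B
t=17: queue=[B,H] q_used=2 → run B
t=18: queue=[H] q_used=0 → run H
t=19: (idle)

completion order = D, F, B, H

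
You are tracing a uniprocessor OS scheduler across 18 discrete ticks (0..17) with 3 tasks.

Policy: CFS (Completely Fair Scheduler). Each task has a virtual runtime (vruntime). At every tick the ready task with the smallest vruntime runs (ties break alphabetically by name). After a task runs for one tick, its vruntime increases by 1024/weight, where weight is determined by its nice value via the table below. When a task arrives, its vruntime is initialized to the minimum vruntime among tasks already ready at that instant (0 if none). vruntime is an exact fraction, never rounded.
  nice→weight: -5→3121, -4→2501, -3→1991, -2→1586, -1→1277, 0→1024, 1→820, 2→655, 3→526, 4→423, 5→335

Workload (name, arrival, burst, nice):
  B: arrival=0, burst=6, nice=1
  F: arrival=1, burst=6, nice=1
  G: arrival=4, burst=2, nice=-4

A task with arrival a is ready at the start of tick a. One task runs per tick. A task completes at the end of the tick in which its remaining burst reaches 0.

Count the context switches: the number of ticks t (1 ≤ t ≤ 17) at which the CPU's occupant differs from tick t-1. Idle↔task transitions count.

context switches = 11

t=0: vr[B=0] → run B
t=1: vr[B=256/205 F=256/205] → run B
t=2: vr[B=512/205 F=256/205] → run F
t=3: vr[B=512/205 F=512/205] → run B
t=4: vr[B=768/205 F=512/205 G=512/205] → run F
t=5: vr[B=768/205 F=768/205 G=512/205] → run G
t=6: vr[B=768/205 F=768/205 G=36352/12505] → run G
t=7: vr[B=768/205 F=768/205] → run B
t=8: vr[B=1024/205 F=768/205] → run F
t=9: vr[B=1024/205 F=1024/205] → run B
t=10: vr[B=256/41 F=1024/205] → run F
t=11: vr[B=256/41 F=256/41] → run B
t=12: vr[F=256/41] → run F
t=13: vr[F=1536/205] → run F
t=14: (idle)
t=15: (idle)
t=16: (idle)
t=17: (idle)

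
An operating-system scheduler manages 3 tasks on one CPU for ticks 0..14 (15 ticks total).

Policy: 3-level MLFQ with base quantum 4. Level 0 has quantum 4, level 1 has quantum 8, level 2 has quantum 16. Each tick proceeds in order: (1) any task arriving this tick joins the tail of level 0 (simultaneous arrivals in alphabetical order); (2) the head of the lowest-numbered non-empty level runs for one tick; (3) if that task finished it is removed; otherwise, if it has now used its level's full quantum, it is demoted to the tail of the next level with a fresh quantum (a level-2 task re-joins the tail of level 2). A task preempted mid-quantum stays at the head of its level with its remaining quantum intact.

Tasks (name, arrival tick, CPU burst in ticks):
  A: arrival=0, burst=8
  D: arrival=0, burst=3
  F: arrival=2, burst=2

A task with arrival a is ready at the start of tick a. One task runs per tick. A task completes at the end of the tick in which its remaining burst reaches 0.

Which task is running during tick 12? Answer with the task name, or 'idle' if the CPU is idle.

running at tick 12 = A

t=0: L0/L1/L2 = AD/-/- → run A
t=1: L0/L1/L2 = AD/-/- → run A
t=2: L0/L1/L2 = ADF/-/- → run A
t=3: L0/L1/L2 = ADF/-/- → run A
t=4: L0/L1/L2 = DF/A/- → run D
t=5: L0/L1/L2 = DF/A/- → run D
t=6: L0/L1/L2 = DF/A/- → run D
t=7: L0/L1/L2 = F/A/- → run F
t=8: L0/L1/L2 = F/A/- → run F
t=9: L0/L1/L2 = -/A/- → run A
t=10: L0/L1/L2 = -/A/- → run A
t=11: L0/L1/L2 = -/A/- → run A
t=12: L0/L1/L2 = -/A/- → run A
t=13: (idle)
t=14: (idle)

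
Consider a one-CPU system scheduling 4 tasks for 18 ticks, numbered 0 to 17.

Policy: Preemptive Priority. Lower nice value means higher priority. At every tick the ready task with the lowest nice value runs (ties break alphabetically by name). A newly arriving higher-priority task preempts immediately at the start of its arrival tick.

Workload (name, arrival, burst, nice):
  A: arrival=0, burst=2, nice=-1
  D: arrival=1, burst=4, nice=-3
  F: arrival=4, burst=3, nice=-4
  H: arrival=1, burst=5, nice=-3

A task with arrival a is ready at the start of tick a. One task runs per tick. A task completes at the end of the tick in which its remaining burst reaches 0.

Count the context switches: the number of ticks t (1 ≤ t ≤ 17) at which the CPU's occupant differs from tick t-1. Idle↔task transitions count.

t=0: ready={A} → run A
t=1: ready={A,D,H} → run D
t=2: ready={A,D,H} → run D
t=3: ready={A,D,H} → run D
t=4: ready={A,D,F,H} → run F
t=5: ready={A,D,F,H} → run F
t=6: ready={A,D,F,H} → run F
t=7: ready={A,D,H} → run D
t=8: ready={A,H} → run H
t=9: ready={A,H} → run H
t=10: ready={A,H} → run H
t=11: ready={A,H} → run H
t=12: ready={A,H} → run H
t=13: ready={A} → run A
t=14: (idle)
t=15: (idle)
t=16: (idle)
t=17: (idle)

context switches = 6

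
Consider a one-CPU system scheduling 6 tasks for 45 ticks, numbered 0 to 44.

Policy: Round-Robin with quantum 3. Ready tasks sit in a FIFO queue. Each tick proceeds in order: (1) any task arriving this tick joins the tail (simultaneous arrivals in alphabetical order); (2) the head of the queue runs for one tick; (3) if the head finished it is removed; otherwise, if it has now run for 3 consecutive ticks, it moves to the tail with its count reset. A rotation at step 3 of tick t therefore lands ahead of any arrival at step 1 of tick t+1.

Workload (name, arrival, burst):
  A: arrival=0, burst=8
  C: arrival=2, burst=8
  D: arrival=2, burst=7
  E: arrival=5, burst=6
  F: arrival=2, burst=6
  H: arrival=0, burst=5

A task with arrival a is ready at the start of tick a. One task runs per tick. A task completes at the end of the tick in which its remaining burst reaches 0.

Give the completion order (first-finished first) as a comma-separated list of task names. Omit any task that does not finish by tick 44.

completion order = H, F, A, E, C, D

t=0: queue=[A,H] q_used=0 → run A
t=1: queue=[A,H] q_used=1 → run A
t=2: queue=[A,H,C,D,F] q_used=2 → run A
t=3: queue=[H,C,D,F,A] q_used=0 → run H
t=4: queue=[H,C,D,F,A] q_used=1 → run H
t=5: queue=[H,C,D,F,A,E] q_used=2 → run H
t=6: queue=[C,D,F,A,E,H] q_used=0 → run C
t=7: queue=[C,D,F,A,E,H] q_used=1 → run C
t=8: queue=[C,D,F,A,E,H] q_used=2 → run C
t=9: queue=[D,F,A,E,H,C] q_used=0 → run D
t=10: queue=[D,F,A,E,H,C] q_used=1 → run D
t=11: queue=[D,F,A,E,H,C] q_used=2 → run D
t=12: queue=[F,A,E,H,C,D] q_used=0 → run F
t=13: queue=[F,A,E,H,C,D] q_used=1 → run F
t=14: queue=[F,A,E,H,C,D] q_used=2 → run F
t=15: queue=[A,E,H,C,D,F] q_used=0 → run A
t=16: queue=[A,E,H,C,D,F] q_used=1 → run A
t=17: queue=[A,E,H,C,D,F] q_used=2 → run A
t=18: queue=[E,H,C,D,F,A] q_used=0 → run E
t=19: queue=[E,H,C,D,F,A] q_used=1 → run E
t=20: queue=[E,H,C,D,F,A] q_used=2 → run E
t=21: queue=[H,C,D,F,A,E] q_used=0 → run H
t=22: queue=[H,C,D,F,A,E] q_used=1 → run H
t=23: queue=[C,D,F,A,E] q_used=0 → run C
t=24: queue=[C,D,F,A,E] q_used=1 → run C
t=25: queue=[C,D,F,A,E] q_used=2 → run C
t=26: queue=[D,F,A,E,C] q_used=0 → run D
t=27: queue=[D,F,A,E,C] q_used=1 → run D
t=28: queue=[D,F,A,E,C] q_used=2 → run D
t=29: queue=[F,A,E,C,D] q_used=0 → run F
t=30: queue=[F,A,E,C,D] q_used=1 → run F
t=31: queue=[F,A,E,C,D] q_used=2 → run F
t=32: queue=[A,E,C,D] q_used=0 → run A
t=33: queue=[A,E,C,D] q_used=1 → run A
t=34: queue=[E,C,D] q_used=0 → run E
t=35: queue=[E,C,D] q_used=1 → run E
t=36: queue=[E,C,D] q_used=2 → run E
t=37: queue=[C,D] q_used=0 → run C
t=38: queue=[C,D] q_used=1 → run C
t=39: queue=[D] q_used=0 → run D
t=40: (idle)
t=41: (idle)
t=42: (idle)
t=43: (idle)
t=44: (idle)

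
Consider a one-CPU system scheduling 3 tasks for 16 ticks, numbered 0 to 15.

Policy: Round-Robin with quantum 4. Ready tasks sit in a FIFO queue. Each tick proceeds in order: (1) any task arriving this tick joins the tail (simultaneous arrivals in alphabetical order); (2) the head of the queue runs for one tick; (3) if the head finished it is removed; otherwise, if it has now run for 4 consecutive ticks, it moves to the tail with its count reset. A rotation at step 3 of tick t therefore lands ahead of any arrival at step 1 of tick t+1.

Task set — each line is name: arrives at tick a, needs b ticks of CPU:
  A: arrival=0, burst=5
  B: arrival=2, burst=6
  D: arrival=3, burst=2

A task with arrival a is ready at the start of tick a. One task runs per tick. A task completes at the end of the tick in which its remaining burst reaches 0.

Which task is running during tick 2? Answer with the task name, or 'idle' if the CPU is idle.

t=0: queue=[A] q_used=0 → run A
t=1: queue=[A] q_used=1 → run A
t=2: queue=[A,B] q_used=2 → run A
t=3: queue=[A,B,D] q_used=3 → run A
t=4: queue=[B,D,A] q_used=0 → run B
t=5: queue=[B,D,A] q_used=1 → run B
t=6: queue=[B,D,A] q_used=2 → run B
t=7: queue=[B,D,A] q_used=3 → run B
t=8: queue=[D,A,B] q_used=0 → run D
t=9: queue=[D,A,B] q_used=1 → run D
t=10: queue=[A,B] q_used=0 → run A
t=11: queue=[B] q_used=0 → run B
t=12: queue=[B] q_used=1 → run B
t=13: (idle)
t=14: (idle)
t=15: (idle)

running at tick 2 = A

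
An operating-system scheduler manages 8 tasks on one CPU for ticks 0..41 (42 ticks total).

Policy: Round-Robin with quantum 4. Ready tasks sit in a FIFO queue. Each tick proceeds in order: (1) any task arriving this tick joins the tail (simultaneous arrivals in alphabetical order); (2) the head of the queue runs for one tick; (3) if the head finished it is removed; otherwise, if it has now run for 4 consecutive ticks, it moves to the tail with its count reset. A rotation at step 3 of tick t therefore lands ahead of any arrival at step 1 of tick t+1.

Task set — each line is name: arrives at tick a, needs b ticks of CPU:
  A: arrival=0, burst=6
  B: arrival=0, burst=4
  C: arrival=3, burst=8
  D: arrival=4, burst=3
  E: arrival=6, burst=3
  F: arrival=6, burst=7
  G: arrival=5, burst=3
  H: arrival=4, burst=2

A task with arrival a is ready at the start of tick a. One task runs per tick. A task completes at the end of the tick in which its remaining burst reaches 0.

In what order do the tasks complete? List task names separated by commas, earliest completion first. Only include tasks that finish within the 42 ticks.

t=0: queue=[A,B] q_used=0 → run A
t=1: queue=[A,B] q_used=1 → run A
t=2: queue=[A,B] q_used=2 → run A
t=3: queue=[A,B,C] q_used=3 → run A
t=4: queue=[B,C,A,D,H] q_used=0 → run B
t=5: queue=[B,C,A,D,H,G] q_used=1 → run B
t=6: queue=[B,C,A,D,H,G,E,F] q_used=2 → run B
t=7: queue=[B,C,A,D,H,G,E,F] q_used=3 → run B
t=8: queue=[C,A,D,H,G,E,F] q_used=0 → run C
t=9: queue=[C,A,D,H,G,E,F] q_used=1 → run C
t=10: queue=[C,A,D,H,G,E,F] q_used=2 → run C
t=11: queue=[C,A,D,H,G,E,F] q_used=3 → run C
t=12: queue=[A,D,H,G,E,F,C] q_used=0 → run A
t=13: queue=[A,D,H,G,E,F,C] q_used=1 → run A
t=14: queue=[D,H,G,E,F,C] q_used=0 → run D
t=15: queue=[D,H,G,E,F,C] q_used=1 → run D
t=16: queue=[D,H,G,E,F,C] q_used=2 → run D
t=17: queue=[H,G,E,F,C] q_used=0 → run H
t=18: queue=[H,G,E,F,C] q_used=1 → run H
t=19: queue=[G,E,F,C] q_used=0 → run G
t=20: queue=[G,E,F,C] q_used=1 → run G
t=21: queue=[G,E,F,C] q_used=2 → run G
t=22: queue=[E,F,C] q_used=0 → run E
t=23: queue=[E,F,C] q_used=1 → run E
t=24: queue=[E,F,C] q_used=2 → run E
t=25: queue=[F,C] q_used=0 → run F
t=26: queue=[F,C] q_used=1 → run F
t=27: queue=[F,C] q_used=2 → run F
t=28: queue=[F,C] q_used=3 → run F
t=29: queue=[C,F] q_used=0 → run C
t=30: queue=[C,F] q_used=1 → run C
t=31: queue=[C,F] q_used=2 → run C
t=32: queue=[C,F] q_used=3 → run C
t=33: queue=[F] q_used=0 → run F
t=34: queue=[F] q_used=1 → run F
t=35: queue=[F] q_used=2 → run F
t=36: (idle)
t=37: (idle)
t=38: (idle)
t=39: (idle)
t=40: (idle)
t=41: (idle)

completion order = B, A, D, H, G, E, C, F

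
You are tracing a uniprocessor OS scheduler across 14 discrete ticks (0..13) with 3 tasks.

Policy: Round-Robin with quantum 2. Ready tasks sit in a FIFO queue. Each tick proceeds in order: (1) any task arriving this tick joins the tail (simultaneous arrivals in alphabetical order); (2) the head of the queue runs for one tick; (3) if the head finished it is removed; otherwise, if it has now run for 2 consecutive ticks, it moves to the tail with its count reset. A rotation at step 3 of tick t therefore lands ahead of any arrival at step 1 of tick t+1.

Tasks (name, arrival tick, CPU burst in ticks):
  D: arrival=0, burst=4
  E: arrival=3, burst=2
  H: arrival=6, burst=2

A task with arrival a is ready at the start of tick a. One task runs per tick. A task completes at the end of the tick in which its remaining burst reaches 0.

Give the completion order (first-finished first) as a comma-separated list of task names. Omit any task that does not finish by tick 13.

t=0: queue=[D] q_used=0 → run D
t=1: queue=[D] q_used=1 → run D
t=2: queue=[D] q_used=0 → run D
t=3: queue=[D,E] q_used=1 → run D
t=4: queue=[E] q_used=0 → run E
t=5: queue=[E] q_used=1 → run E
t=6: queue=[H] q_used=0 → run H
t=7: queue=[H] q_used=1 → run H
t=8: (idle)
t=9: (idle)
t=10: (idle)
t=11: (idle)
t=12: (idle)
t=13: (idle)

completion order = D, E, H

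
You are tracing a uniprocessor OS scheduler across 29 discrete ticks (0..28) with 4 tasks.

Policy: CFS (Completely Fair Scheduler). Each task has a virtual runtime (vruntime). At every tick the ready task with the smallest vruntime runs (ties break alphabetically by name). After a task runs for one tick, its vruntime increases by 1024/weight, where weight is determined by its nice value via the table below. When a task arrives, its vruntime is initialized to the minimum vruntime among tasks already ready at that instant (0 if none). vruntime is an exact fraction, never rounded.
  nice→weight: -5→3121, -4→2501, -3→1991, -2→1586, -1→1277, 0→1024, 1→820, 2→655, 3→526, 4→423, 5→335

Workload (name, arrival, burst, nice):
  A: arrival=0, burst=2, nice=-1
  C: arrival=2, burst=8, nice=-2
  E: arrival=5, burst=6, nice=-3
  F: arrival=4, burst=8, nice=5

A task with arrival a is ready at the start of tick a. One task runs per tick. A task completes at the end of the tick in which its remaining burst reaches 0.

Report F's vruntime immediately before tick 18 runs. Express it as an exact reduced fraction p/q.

vruntime(F, start of tick 18) = 1967104/265655

t=0: vr[A=0] → run A
t=1: vr[A=1024/1277] → run A
t=2: vr[C=0] → run C
t=3: vr[C=512/793] → run C
t=4: vr[C=1024/793 F=1024/793] → run C
t=5: vr[C=1536/793 E=1024/793 F=1024/793] → run E
t=6: vr[C=1536/793 E=2850816/1578863 F=1024/793] → run F
t=7: vr[C=1536/793 E=2850816/1578863 F=1155072/265655] → run E
t=8: vr[C=1536/793 E=3662848/1578863 F=1155072/265655] → run C
t=9: vr[C=2048/793 E=3662848/1578863 F=1155072/265655] → run E
t=10: vr[C=2048/793 E=4474880/1578863 F=1155072/265655] → run C
t=11: vr[C=2560/793 E=4474880/1578863 F=1155072/265655] → run E
t=12: vr[C=2560/793 E=5286912/1578863 F=1155072/265655] → run C
t=13: vr[C=3072/793 E=5286912/1578863 F=1155072/265655] → run E
t=14: vr[C=3072/793 E=6098944/1578863 F=1155072/265655] → run E
t=15: vr[C=3072/793 F=1155072/265655] → run C
t=16: vr[C=3584/793 F=1155072/265655] → run F
t=17: vr[C=3584/793 F=1967104/265655] → run C
t=18: vr[F=1967104/265655] → run F
t=19: vr[F=2779136/265655] → run F
t=20: vr[F=3591168/265655] → run F
t=21: vr[F=880640/53131] → run F
t=22: vr[F=5215232/265655] → run F
t=23: vr[F=6027264/265655] → run F
t=24: (idle)
t=25: (idle)
t=26: (idle)
t=27: (idle)
t=28: (idle)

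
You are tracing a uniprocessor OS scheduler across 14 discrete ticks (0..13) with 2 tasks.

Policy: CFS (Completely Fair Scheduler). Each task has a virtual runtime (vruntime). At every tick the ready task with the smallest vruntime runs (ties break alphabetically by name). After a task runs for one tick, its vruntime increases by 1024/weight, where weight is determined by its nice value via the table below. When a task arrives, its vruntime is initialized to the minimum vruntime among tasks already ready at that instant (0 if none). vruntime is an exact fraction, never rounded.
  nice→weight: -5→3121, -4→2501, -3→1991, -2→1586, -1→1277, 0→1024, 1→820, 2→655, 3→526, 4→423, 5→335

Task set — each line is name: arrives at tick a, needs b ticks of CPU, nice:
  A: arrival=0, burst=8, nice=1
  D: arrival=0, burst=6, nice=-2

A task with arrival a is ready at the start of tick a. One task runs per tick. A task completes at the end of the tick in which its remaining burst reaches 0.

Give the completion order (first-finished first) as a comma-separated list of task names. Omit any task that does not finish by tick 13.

completion order = D, A

t=0: vr[A=0 D=0] → run A
t=1: vr[A=256/205 D=0] → run D
t=2: vr[A=256/205 D=512/793] → run D
t=3: vr[A=256/205 D=1024/793] → run A
t=4: vr[A=512/205 D=1024/793] → run D
t=5: vr[A=512/205 D=1536/793] → run D
t=6: vr[A=512/205 D=2048/793] → run A
t=7: vr[A=768/205 D=2048/793] → run D
t=8: vr[A=768/205 D=2560/793] → run D
t=9: vr[A=768/205] → run A
t=10: vr[A=1024/205] → run A
t=11: vr[A=256/41] → run A
t=12: vr[A=1536/205] → run A
t=13: vr[A=1792/205] → run A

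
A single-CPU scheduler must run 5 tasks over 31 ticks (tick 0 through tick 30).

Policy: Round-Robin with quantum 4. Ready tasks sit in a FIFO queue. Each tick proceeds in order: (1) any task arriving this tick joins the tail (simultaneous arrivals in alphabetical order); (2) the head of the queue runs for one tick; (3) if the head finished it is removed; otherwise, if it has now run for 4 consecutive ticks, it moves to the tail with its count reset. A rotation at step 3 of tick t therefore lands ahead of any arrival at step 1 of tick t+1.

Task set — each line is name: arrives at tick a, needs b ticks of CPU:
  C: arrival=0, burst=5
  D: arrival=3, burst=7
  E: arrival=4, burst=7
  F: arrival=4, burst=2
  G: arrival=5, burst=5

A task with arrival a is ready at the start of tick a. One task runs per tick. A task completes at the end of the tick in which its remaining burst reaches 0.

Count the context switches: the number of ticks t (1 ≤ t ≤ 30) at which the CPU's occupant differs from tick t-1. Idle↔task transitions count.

t=0: queue=[C] q_used=0 → run C
t=1: queue=[C] q_used=1 → run C
t=2: queue=[C] q_used=2 → run C
t=3: queue=[C,D] q_used=3 → run C
t=4: queue=[D,C,E,F] q_used=0 → run D
t=5: queue=[D,C,E,F,G] q_used=1 → run D
t=6: queue=[D,C,E,F,G] q_used=2 → run D
t=7: queue=[D,C,E,F,G] q_used=3 → run D
t=8: queue=[C,E,F,G,D] q_used=0 → run C
t=9: queue=[E,F,G,D] q_used=0 → run E
t=10: queue=[E,F,G,D] q_used=1 → run E
t=11: queue=[E,F,G,D] q_used=2 → run E
t=12: queue=[E,F,G,D] q_used=3 → run E
t=13: queue=[F,G,D,E] q_used=0 → run F
t=14: queue=[F,G,D,E] q_used=1 → run F
t=15: queue=[G,D,E] q_used=0 → run G
t=16: queue=[G,D,E] q_used=1 → run G
t=17: queue=[G,D,E] q_used=2 → run G
t=18: queue=[G,D,E] q_used=3 → run G
t=19: queue=[D,E,G] q_used=0 → run D
t=20: queue=[D,E,G] q_used=1 → run D
t=21: queue=[D,E,G] q_used=2 → run D
t=22: queue=[E,G] q_used=0 → run E
t=23: queue=[E,G] q_used=1 → run E
t=24: queue=[E,G] q_used=2 → run E
t=25: queue=[G] q_used=0 → run G
t=26: (idle)
t=27: (idle)
t=28: (idle)
t=29: (idle)
t=30: (idle)

context switches = 9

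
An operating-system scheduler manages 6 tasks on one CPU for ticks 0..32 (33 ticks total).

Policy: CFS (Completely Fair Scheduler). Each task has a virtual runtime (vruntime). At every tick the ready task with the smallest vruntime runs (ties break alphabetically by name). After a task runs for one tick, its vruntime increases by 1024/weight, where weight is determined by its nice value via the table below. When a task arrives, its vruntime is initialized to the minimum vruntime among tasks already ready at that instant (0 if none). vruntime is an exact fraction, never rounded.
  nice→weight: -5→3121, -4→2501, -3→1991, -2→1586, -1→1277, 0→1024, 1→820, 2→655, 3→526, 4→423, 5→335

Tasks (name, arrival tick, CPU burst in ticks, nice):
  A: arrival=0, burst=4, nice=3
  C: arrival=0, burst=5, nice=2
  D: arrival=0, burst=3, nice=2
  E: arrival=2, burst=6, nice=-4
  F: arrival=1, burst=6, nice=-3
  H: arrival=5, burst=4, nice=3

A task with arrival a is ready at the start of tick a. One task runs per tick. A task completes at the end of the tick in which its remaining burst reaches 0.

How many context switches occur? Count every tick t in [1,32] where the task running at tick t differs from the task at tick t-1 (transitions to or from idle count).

context switches = 28

t=0: vr[A=0 C=0 D=0] → run A
t=1: vr[A=512/263 C=0 D=0 F=0] → run C
t=2: vr[A=512/263 C=1024/655 D=0 E=0 F=0] → run D
t=3: vr[A=512/263 C=1024/655 D=1024/655 E=0 F=0] → run E
t=4: vr[A=512/263 C=1024/655 D=1024/655 E=1024/2501 F=0] → run F
t=5: vr[A=512/263 C=1024/655 D=1024/655 E=1024/2501 F=1024/1991 H=1024/2501] → run E
t=6: vr[A=512/263 C=1024/655 D=1024/655 E=2048/2501 F=1024/1991 H=1024/2501] → run H
t=7: vr[A=512/263 C=1024/655 D=1024/655 E=2048/2501 F=1024/1991 H=1549824/657763] → run F
t=8: vr[A=512/263 C=1024/655 D=1024/655 E=2048/2501 F=2048/1991 H=1549824/657763] → run E
t=9: vr[A=512/263 C=1024/655 D=1024/655 E=3072/2501 F=2048/1991 H=1549824/657763] → run F
t=10: vr[A=512/263 C=1024/655 D=1024/655 E=3072/2501 F=3072/1991 H=1549824/657763] → run E
t=11: vr[A=512/263 C=1024/655 D=1024/655 E=4096/2501 F=3072/1991 H=1549824/657763] → run F
t=12: vr[A=512/263 C=1024/655 D=1024/655 E=4096/2501 F=4096/1991 H=1549824/657763] → run C
t=13: vr[A=512/263 C=2048/655 D=1024/655 E=4096/2501 F=4096/1991 H=1549824/657763] → run D
t=14: vr[A=512/263 C=2048/655 D=2048/655 E=4096/2501 F=4096/1991 H=1549824/657763] → run E
t=15: vr[A=512/263 C=2048/655 D=2048/655 E=5120/2501 F=4096/1991 H=1549824/657763] → run A
t=16: vr[A=1024/263 C=2048/655 D=2048/655 E=5120/2501 F=4096/1991 H=1549824/657763] → run E
t=17: vr[A=1024/263 C=2048/655 D=2048/655 F=4096/1991 H=1549824/657763] → run F
t=18: vr[A=1024/263 C=2048/655 D=2048/655 F=5120/1991 H=1549824/657763] → run H
t=19: vr[A=1024/263 C=2048/655 D=2048/655 F=5120/1991 H=2830336/657763] → run F
t=20: vr[A=1024/263 C=2048/655 D=2048/655 H=2830336/657763] → run C
t=21: vr[A=1024/263 C=3072/655 D=2048/655 H=2830336/657763] → run D
t=22: vr[A=1024/263 C=3072/655 H=2830336/657763] → run A
t=23: vr[A=1536/263 C=3072/655 H=2830336/657763] → run H
t=24: vr[A=1536/263 C=3072/655 H=4110848/657763] → run C
t=25: vr[A=1536/263 C=4096/655 H=4110848/657763] → run A
t=26: vr[C=4096/655 H=4110848/657763] → run H
t=27: vr[C=4096/655] → run C
t=28: (idle)
t=29: (idle)
t=30: (idle)
t=31: (idle)
t=32: (idle)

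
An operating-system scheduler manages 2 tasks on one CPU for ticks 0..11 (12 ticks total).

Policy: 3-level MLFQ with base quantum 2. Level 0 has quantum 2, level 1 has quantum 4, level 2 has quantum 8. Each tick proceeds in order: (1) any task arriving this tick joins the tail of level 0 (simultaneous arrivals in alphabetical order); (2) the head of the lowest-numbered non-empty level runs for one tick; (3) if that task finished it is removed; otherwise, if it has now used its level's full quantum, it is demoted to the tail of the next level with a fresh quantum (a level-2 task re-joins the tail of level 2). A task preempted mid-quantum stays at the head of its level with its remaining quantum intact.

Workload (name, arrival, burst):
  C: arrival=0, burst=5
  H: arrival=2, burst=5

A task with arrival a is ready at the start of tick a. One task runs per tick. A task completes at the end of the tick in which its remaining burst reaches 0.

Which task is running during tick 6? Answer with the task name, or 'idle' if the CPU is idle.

t=0: L0/L1/L2 = C/-/- → run C
t=1: L0/L1/L2 = C/-/- → run C
t=2: L0/L1/L2 = H/C/- → run H
t=3: L0/L1/L2 = H/C/- → run H
t=4: L0/L1/L2 = -/CH/- → run C
t=5: L0/L1/L2 = -/CH/- → run C
t=6: L0/L1/L2 = -/CH/- → run C
t=7: L0/L1/L2 = -/H/- → run H
t=8: L0/L1/L2 = -/H/- → run H
t=9: L0/L1/L2 = -/H/- → run H
t=10: (idle)
t=11: (idle)

running at tick 6 = C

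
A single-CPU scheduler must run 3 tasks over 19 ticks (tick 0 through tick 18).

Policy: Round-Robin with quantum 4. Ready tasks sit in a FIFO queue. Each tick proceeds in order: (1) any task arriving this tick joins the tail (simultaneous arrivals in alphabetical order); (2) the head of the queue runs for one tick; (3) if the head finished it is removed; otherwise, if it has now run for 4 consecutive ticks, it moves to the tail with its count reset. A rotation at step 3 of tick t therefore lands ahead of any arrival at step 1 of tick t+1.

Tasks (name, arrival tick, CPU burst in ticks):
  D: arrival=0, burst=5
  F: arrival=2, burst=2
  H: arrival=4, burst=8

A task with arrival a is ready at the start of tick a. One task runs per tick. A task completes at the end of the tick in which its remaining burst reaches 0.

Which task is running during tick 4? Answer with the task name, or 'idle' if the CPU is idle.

t=0: queue=[D] q_used=0 → run D
t=1: queue=[D] q_used=1 → run D
t=2: queue=[D,F] q_used=2 → run D
t=3: queue=[D,F] q_used=3 → run D
t=4: queue=[F,D,H] q_used=0 → run F
t=5: queue=[F,D,H] q_used=1 → run F
t=6: queue=[D,H] q_used=0 → run D
t=7: queue=[H] q_used=0 → run H
t=8: queue=[H] q_used=1 → run H
t=9: queue=[H] q_used=2 → run H
t=10: queue=[H] q_used=3 → run H
t=11: queue=[H] q_used=0 → run H
t=12: queue=[H] q_used=1 → run H
t=13: queue=[H] q_used=2 → run H
t=14: queue=[H] q_used=3 → run H
t=15: (idle)
t=16: (idle)
t=17: (idle)
t=18: (idle)

running at tick 4 = F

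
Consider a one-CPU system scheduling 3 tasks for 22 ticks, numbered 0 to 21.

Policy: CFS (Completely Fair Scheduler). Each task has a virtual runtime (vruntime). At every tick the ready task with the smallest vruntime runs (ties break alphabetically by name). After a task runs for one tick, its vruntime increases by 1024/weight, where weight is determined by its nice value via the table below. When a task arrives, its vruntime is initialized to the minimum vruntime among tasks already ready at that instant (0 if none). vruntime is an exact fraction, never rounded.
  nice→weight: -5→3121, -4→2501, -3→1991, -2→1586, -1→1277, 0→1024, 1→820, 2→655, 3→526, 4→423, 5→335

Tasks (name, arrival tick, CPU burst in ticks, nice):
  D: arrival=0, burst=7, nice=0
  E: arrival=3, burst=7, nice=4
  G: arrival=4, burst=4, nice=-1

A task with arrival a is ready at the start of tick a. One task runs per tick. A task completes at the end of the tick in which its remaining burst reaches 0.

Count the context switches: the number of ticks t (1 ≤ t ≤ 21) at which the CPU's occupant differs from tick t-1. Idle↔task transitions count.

context switches = 10

t=0: vr[D=0] → run D
t=1: vr[D=1] → run D
t=2: vr[D=2] → run D
t=3: vr[D=3 E=3] → run D
t=4: vr[D=4 E=3 G=3] → run E
t=5: vr[D=4 E=2293/423 G=3] → run G
t=6: vr[D=4 E=2293/423 G=4855/1277] → run G
t=7: vr[D=4 E=2293/423 G=5879/1277] → run D
t=8: vr[D=5 E=2293/423 G=5879/1277] → run G
t=9: vr[D=5 E=2293/423 G=6903/1277] → run D
t=10: vr[D=6 E=2293/423 G=6903/1277] → run G
t=11: vr[D=6 E=2293/423] → run E
t=12: vr[D=6 E=3317/423] → run D
t=13: vr[E=3317/423] → run E
t=14: vr[E=1447/141] → run E
t=15: vr[E=5365/423] → run E
t=16: vr[E=6389/423] → run E
t=17: vr[E=2471/141] → run E
t=18: (idle)
t=19: (idle)
t=20: (idle)
t=21: (idle)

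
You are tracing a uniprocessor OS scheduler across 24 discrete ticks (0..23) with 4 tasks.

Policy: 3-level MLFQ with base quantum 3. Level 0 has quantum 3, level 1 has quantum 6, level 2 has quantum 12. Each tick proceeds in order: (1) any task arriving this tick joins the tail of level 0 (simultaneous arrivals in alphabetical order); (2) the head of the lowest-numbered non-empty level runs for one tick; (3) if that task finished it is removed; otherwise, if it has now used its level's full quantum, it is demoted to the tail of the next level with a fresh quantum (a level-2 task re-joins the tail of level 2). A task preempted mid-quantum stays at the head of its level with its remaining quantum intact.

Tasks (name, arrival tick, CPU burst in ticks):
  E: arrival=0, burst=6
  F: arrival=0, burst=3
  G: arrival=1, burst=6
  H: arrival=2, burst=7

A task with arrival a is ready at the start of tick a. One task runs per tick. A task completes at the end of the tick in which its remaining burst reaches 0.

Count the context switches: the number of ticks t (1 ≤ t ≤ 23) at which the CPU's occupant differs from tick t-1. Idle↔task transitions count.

context switches = 7

t=0: L0/L1/L2 = EF/-/- → run E
t=1: L0/L1/L2 = EFG/-/- → run E
t=2: L0/L1/L2 = EFGH/-/- → run E
t=3: L0/L1/L2 = FGH/E/- → run F
t=4: L0/L1/L2 = FGH/E/- → run F
t=5: L0/L1/L2 = FGH/E/- → run F
t=6: L0/L1/L2 = GH/E/- → run G
t=7: L0/L1/L2 = GH/E/- → run G
t=8: L0/L1/L2 = GH/E/- → run G
t=9: L0/L1/L2 = H/EG/- → run H
t=10: L0/L1/L2 = H/EG/- → run H
t=11: L0/L1/L2 = H/EG/- → run H
t=12: L0/L1/L2 = -/EGH/- → run E
t=13: L0/L1/L2 = -/EGH/- → run E
t=14: L0/L1/L2 = -/EGH/- → run E
t=15: L0/L1/L2 = -/GH/- → run G
t=16: L0/L1/L2 = -/GH/- → run G
t=17: L0/L1/L2 = -/GH/- → run G
t=18: L0/L1/L2 = -/H/- → run H
t=19: L0/L1/L2 = -/H/- → run H
t=20: L0/L1/L2 = -/H/- → run H
t=21: L0/L1/L2 = -/H/- → run H
t=22: (idle)
t=23: (idle)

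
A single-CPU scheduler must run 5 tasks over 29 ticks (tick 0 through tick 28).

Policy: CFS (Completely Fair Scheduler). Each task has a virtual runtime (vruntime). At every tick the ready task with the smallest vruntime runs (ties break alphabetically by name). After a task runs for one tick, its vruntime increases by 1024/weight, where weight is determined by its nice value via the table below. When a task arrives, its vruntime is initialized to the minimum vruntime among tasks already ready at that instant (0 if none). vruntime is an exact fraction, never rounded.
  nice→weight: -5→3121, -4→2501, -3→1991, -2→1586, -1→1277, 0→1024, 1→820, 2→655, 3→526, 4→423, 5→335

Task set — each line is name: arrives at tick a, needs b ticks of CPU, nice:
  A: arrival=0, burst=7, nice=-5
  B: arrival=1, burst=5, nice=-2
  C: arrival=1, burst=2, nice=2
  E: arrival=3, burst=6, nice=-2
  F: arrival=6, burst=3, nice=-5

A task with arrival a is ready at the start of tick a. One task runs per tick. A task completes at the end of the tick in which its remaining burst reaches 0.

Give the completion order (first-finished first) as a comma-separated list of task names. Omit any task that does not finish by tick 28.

completion order = F, C, A, B, E

t=0: vr[A=0] → run A
t=1: vr[A=1024/3121 B=1024/3121 C=1024/3121] → run A
t=2: vr[A=2048/3121 B=1024/3121 C=1024/3121] → run B
t=3: vr[A=2048/3121 B=2409984/2474953 C=1024/3121 E=1024/3121] → run C
t=4: vr[A=2048/3121 B=2409984/2474953 C=3866624/2044255 E=1024/3121] → run E
t=5: vr[A=2048/3121 B=2409984/2474953 C=3866624/2044255 E=2409984/2474953] → run A
t=6: vr[A=3072/3121 B=2409984/2474953 C=3866624/2044255 E=2409984/2474953 F=2409984/2474953] → run B
t=7: vr[A=3072/3121 B=4007936/2474953 C=3866624/2044255 E=2409984/2474953 F=2409984/2474953] → run E
t=8: vr[A=3072/3121 B=4007936/2474953 C=3866624/2044255 E=4007936/2474953 F=2409984/2474953] → run F
t=9: vr[A=3072/3121 B=4007936/2474953 C=3866624/2044255 E=4007936/2474953 F=3222016/2474953] → run A
t=10: vr[A=4096/3121 B=4007936/2474953 C=3866624/2044255 E=4007936/2474953 F=3222016/2474953] → run F
t=11: vr[A=4096/3121 B=4007936/2474953 C=3866624/2044255 E=4007936/2474953 F=4034048/2474953] → run A
t=12: vr[A=5120/3121 B=4007936/2474953 C=3866624/2044255 E=4007936/2474953 F=4034048/2474953] → run B
t=13: vr[A=5120/3121 B=5605888/2474953 C=3866624/2044255 E=4007936/2474953 F=4034048/2474953] → run E
t=14: vr[A=5120/3121 B=5605888/2474953 C=3866624/2044255 E=5605888/2474953 F=4034048/2474953] → run F
t=15: vr[A=5120/3121 B=5605888/2474953 C=3866624/2044255 E=5605888/2474953] → run A
t=16: vr[A=6144/3121 B=5605888/2474953 C=3866624/2044255 E=5605888/2474953] → run C
t=17: vr[A=6144/3121 B=5605888/2474953 E=5605888/2474953] → run A
t=18: vr[B=5605888/2474953 E=5605888/2474953] → run B
t=19: vr[B=7203840/2474953 E=5605888/2474953] → run E
t=20: vr[B=7203840/2474953 E=7203840/2474953] → run B
t=21: vr[E=7203840/2474953] → run E
t=22: vr[E=8801792/2474953] → run E
t=23: (idle)
t=24: (idle)
t=25: (idle)
t=26: (idle)
t=27: (idle)
t=28: (idle)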